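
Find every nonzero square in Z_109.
QRs mod 109: {1, 3, 4, 5, 7, 9, 12, 15, 16, 20, 21, 22, 25, 26, 27, 28, 29, 31, 34, 35, 36, 38, 43, 45, 46, 48, 49, 60, 61, 63, 64, 66, 71, 73, 74, 75, 78, 80, 81, 82, 83, 84, 87, 88, 89, 93, 94, 97, 100, 102, 104, 105, 106, 108}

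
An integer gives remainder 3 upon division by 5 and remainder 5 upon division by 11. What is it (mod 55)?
M = 5 × 11 = 55. M₁ = 11, y₁ ≡ 1 (mod 5). M₂ = 5, y₂ ≡ 9 (mod 11). k = 3×11×1 + 5×5×9 ≡ 38 (mod 55). The smallest positive such number is 38.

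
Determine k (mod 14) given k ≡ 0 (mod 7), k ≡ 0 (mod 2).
0

Using the Chinese Remainder Theorem:
M = product of moduli = 14
For equation 1: M_1 = 2, 2 ≡ 2 (mod 7), inverse of 2 mod 7 is 4 (check: 2 × 4 = 8 ≡ 1 (mod 7))
For equation 2: M_2 = 7, 7 ≡ 1 (mod 2), inverse of 7 mod 2 is 1 (check: 1 × 1 = 1 ≡ 1 (mod 2))
Combine: k ≡ Σ r_i×M_i×(M_i⁻¹ mod m_i) = 0×2×4 + 0×7×1 = 0 + 0 = 0
0 mod 14 = 0
k ≡ 0 (mod 14)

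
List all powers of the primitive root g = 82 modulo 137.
g^1, g^2, ..., g^{136} mod 137: {82, 11, 80, 121, 58, 98, 90, 119, 31, 76, 67, 14, 52, 17, 24, 50, 127, 2, 27, 22, 23, 105, 116, 59, 43, 101, 62, 15, 134, 28, 104, 34, 48, 100, 117, 4, 54, 44, 46, 73, 95, 118, 86, 65, 124, 30, 131, 56, 71, 68, 96, 63, 97, 8, 108, 88, 92, 9, 53, 99, 35, 130, 111, 60, 125, 112, 5, 136, 55, 126, 57, 16, 79, 39, 47, 18, 106, 61, 70, 123, 85, 120, 113, 87, 10, 135, 110, 115, 114, 32, 21, 78, 94, 36, 75, 122, 3, 109, 33, 103, 89, 37, 20, 133, 83, 93, 91, 64, 42, 19, 51, 72, 13, 107, 6, 81, 66, 69, 41, 74, 40, 129, 29, 49, 45, 128, 84, 38, 102, 7, 26, 77, 12, 25, 132, 1}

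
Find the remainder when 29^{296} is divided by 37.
By Fermat: 29^{36} ≡ 1 (mod 37). 296 = 8×36 + 8. So 29^{296} ≡ 29^{8} ≡ 10 (mod 37)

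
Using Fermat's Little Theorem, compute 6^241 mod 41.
By Fermat: 6^{40} ≡ 1 (mod 41). 241 = 6×40 + 1. So 6^{241} ≡ 6^{1} ≡ 6 (mod 41)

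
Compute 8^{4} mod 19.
11

Using successive squaring:
Binary expansion of 4: 100
Powers of 8 mod 19 (each is the square of the previous):
  8^1 ≡ 8 (mod 19)
  8^2 ≡ 8² = 64 ≡ 7 (mod 19)
  8^4 ≡ 7² = 49 ≡ 11 (mod 19)
4 is a power of 2, so 8^4 is the last square: ≡ 11 (mod 19)
Result: 8^4 ≡ 11 (mod 19)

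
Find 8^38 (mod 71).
Using repeated squaring. 38 = 32 + 4 + 2 (binary 100110). Repeated squaring mod 71: 8^1 ≡ 8; 8^2 ≡ 8² = 64 ≡ 64; 8^4 ≡ 64² = 4096 ≡ 49; 8^8 ≡ 49² = 2401 ≡ 58; 8^16 ≡ 58² = 3364 ≡ 27; 8^32 ≡ 27² = 729 ≡ 19. Multiply: 8^38 = 8^32 × 8^4 × 8^2 ≡ 19 × 49 × 64 (mod 71): 19 × 49 = 931 ≡ 8; 8 × 64 = 512 ≡ 15. So 8^38 ≡ 15 (mod 71).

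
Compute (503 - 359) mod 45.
9

(503 - 359) = 144
144 mod 45 = 9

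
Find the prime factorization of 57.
3 × 19

Divide by primes starting from smallest:
57 ÷ 3 = 19
19 ÷ 19 = 1

57 = 3 × 19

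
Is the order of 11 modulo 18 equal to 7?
No, the actual order is 6, not 7.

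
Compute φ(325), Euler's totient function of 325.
240

Prime factorization: 325 = 5^2 × 13
Using the formula φ(n) = n × Π(1 - 1/p) for each prime factor p:
φ(325) = 325 × (1 - 1/5) × (1 - 1/13)
φ(325) = 240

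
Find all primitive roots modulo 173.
Primitive roots mod 173: {2, 3, 5, 7, 8, 11, 12, 17, 18, 19, 20, 26, 27, 28, 30, 32, 39, 42, 44, 45, 46, 48, 50, 53, 58, 59, 61, 62, 63, 65, 66, 68, 69, 70, 71, 72, 74, 75, 76, 79, 82, 86, 87, 91, 94, 97, 98, 99, 101, 102, 103, 104, 105, 107, 108, 110, 111, 112, 114, 115, 120, 123, 125, 127, 128, 129, 131, 134, 141, 143, 145, 146, 147, 153, 154, 155, 156, 161, 162, 165, 166, 168, 170, 171}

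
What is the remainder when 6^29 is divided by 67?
Using repeated squaring. 29 = 16 + 8 + 4 + 1 (binary 11101). Repeated squaring mod 67: 6^1 ≡ 6; 6^2 ≡ 6² = 36 ≡ 36; 6^4 ≡ 36² = 1296 ≡ 23; 6^8 ≡ 23² = 529 ≡ 60; 6^16 ≡ 60² = 3600 ≡ 49. Multiply: 6^29 = 6^16 × 6^8 × 6^4 × 6^1 ≡ 49 × 60 × 23 × 6 (mod 67): 49 × 60 = 2940 ≡ 59; 59 × 23 = 1357 ≡ 17; 17 × 6 = 102 ≡ 35. So 6^29 ≡ 35 (mod 67).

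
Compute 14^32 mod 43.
Using repeated squaring. 32 = 32 (binary 100000). Repeated squaring mod 43: 14^1 ≡ 14; 14^2 ≡ 14² = 196 ≡ 24; 14^4 ≡ 24² = 576 ≡ 17; 14^8 ≡ 17² = 289 ≡ 31; 14^16 ≡ 31² = 961 ≡ 15; 14^32 ≡ 15² = 225 ≡ 10. So 14^32 ≡ 10 (mod 43).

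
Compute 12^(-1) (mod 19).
8

Using Extended Euclidean Algorithm:
gcd(12, 19) = 1
Bezout coefficients: 12 × 8 + 19 × -5 = 1
So 12 × 8 ≡ 1 (mod 19)
The inverse is 8 mod 19 = 8
Verification: 12 × 8 = 96 = 5 × 19 + 1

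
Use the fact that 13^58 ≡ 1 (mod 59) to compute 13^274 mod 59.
By Fermat: 13^{58} ≡ 1 (mod 59). 274 = 4×58 + 42. So 13^{274} ≡ 13^{42} ≡ 27 (mod 59)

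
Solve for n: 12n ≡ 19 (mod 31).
30

Since gcd(12, 31) = 1 divides 19, a solution exists.
Multiply both sides by the inverse of 12 mod 31:
  12^(-1) mod 31 = 13
  x ≡ 13 × 19 ≡ 247 ≡ 30 (mod 31)
Verification: 12 × 30 = 360 = 11 × 31 + 19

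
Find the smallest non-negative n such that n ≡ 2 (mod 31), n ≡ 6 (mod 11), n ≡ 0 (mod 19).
5396

Using the Chinese Remainder Theorem:
M = product of moduli = 6479
For equation 1: M_1 = 209, 209 ≡ 23 (mod 31), inverse of 209 mod 31 is 27 (check: 23 × 27 = 621 ≡ 1 (mod 31))
For equation 2: M_2 = 589, 589 ≡ 6 (mod 11), inverse of 589 mod 11 is 2 (check: 6 × 2 = 12 ≡ 1 (mod 11))
For equation 3: M_3 = 341, 341 ≡ 18 (mod 19), inverse of 341 mod 19 is 18 (check: 18 × 18 = 324 ≡ 1 (mod 19))
Combine: n ≡ Σ r_i×M_i×(M_i⁻¹ mod m_i) = 2×209×27 + 6×589×2 + 0×341×18 = 11286 + 7068 + 0 = 18354
18354 mod 6479 = 5396
n ≡ 5396 (mod 6479)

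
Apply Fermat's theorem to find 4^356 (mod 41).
By Fermat: 4^{40} ≡ 1 (mod 41). 356 = 8×40 + 36. So 4^{356} ≡ 4^{36} ≡ 37 (mod 41)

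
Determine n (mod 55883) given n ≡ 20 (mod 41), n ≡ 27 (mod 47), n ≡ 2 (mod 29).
51680

Using the Chinese Remainder Theorem:
M = product of moduli = 55883
For equation 1: M_1 = 1363, 1363 ≡ 10 (mod 41), inverse of 1363 mod 41 is 37 (check: 10 × 37 = 370 ≡ 1 (mod 41))
For equation 2: M_2 = 1189, 1189 ≡ 14 (mod 47), inverse of 1189 mod 47 is 37 (check: 14 × 37 = 518 ≡ 1 (mod 47))
For equation 3: M_3 = 1927, 1927 ≡ 13 (mod 29), inverse of 1927 mod 29 is 9 (check: 13 × 9 = 117 ≡ 1 (mod 29))
Combine: n ≡ Σ r_i×M_i×(M_i⁻¹ mod m_i) = 20×1363×37 + 27×1189×37 + 2×1927×9 = 1008620 + 1187811 + 34686 = 2231117
2231117 mod 55883 = 51680
n ≡ 51680 (mod 55883)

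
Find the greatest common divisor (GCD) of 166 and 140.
2

Using the Euclidean algorithm:
166 = 1 × 140 + 26
140 = 5 × 26 + 10
26 = 2 × 10 + 6
10 = 1 × 6 + 4
6 = 1 × 4 + 2
4 = 2 × 2 + 0

GCD(166, 140) = 2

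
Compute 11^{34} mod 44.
33

Using successive squaring:
Binary expansion of 34: 100010
Powers of 11 mod 44 (each is the square of the previous):
  11^1 ≡ 11 (mod 44)
  11^2 ≡ 11² = 121 ≡ 33 (mod 44)
  11^4 ≡ 33² = 1089 ≡ 33 (mod 44)
  11^8 ≡ 33² = 1089 ≡ 33 (mod 44)
  11^16 ≡ 33² = 1089 ≡ 33 (mod 44)
  11^32 ≡ 33² = 1089 ≡ 33 (mod 44)
34 = 32 + 2, so 11^34 = 11^32 × 11^2 ≡ 33 × 33 (mod 44)
Multiplying step by step:
  33 × 33 = 1089 ≡ 33 (mod 44)
Result: 11^34 ≡ 33 (mod 44)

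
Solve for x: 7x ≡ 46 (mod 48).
34

Since gcd(7, 48) = 1 divides 46, a solution exists.
Multiply both sides by the inverse of 7 mod 48:
  7^(-1) mod 48 = 7
  x ≡ 7 × 46 ≡ 322 ≡ 34 (mod 48)
Verification: 7 × 34 = 238 = 4 × 48 + 46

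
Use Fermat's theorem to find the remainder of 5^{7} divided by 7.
5

By Fermat's Little Theorem, a^(p-1) ≡ 1 (mod p) for prime p and gcd(a, p) = 1
Here p = 7, so 5^6 ≡ 1 (mod 7)
We can reduce the exponent: 7 mod 6 = 1
So 5^7 ≡ 5^1 (mod 7)
Computing: 5^1 mod 7 = 5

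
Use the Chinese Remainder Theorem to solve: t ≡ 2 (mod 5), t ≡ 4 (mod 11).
M = 5 × 11 = 55. M₁ = 11, y₁ ≡ 1 (mod 5). M₂ = 5, y₂ ≡ 9 (mod 11). t = 2×11×1 + 4×5×9 ≡ 37 (mod 55)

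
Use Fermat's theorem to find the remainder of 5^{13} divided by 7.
5

By Fermat's Little Theorem, a^(p-1) ≡ 1 (mod p) for prime p and gcd(a, p) = 1
Here p = 7, so 5^6 ≡ 1 (mod 7)
We can reduce the exponent: 13 mod 6 = 1
So 5^13 ≡ 5^1 (mod 7)
Computing: 5^1 mod 7 = 5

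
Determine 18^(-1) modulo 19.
18^(-1) ≡ 18 (mod 19). Verification: 18 × 18 = 324 ≡ 1 (mod 19)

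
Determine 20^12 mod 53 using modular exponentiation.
Using repeated squaring. 12 = 8 + 4 (binary 1100). Repeated squaring mod 53: 20^1 ≡ 20; 20^2 ≡ 20² = 400 ≡ 29; 20^4 ≡ 29² = 841 ≡ 46; 20^8 ≡ 46² = 2116 ≡ 49. Multiply: 20^12 = 20^8 × 20^4 ≡ 49 × 46 (mod 53): 49 × 46 = 2254 ≡ 28. So 20^12 ≡ 28 (mod 53).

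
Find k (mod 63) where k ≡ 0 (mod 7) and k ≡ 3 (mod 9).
M = 7 × 9 = 63. M₁ = 9, y₁ ≡ 4 (mod 7). M₂ = 7, y₂ ≡ 4 (mod 9). k = 0×9×4 + 3×7×4 ≡ 21 (mod 63)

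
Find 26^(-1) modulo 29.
19

Using Extended Euclidean Algorithm:
gcd(26, 29) = 1
Bezout coefficients: 26 × -10 + 29 × 9 = 1
So 26 × -10 ≡ 1 (mod 29)
The inverse is -10 mod 29 = 19
Verification: 26 × 19 = 494 = 17 × 29 + 1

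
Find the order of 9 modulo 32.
Powers of 9 mod 32: 9^1≡9, 9^2≡17, 9^3≡25, 9^4≡1. Order = 4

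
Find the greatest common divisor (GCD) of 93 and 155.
31

Using the Euclidean algorithm:
93 = 0 × 155 + 93
155 = 1 × 93 + 62
93 = 1 × 62 + 31
62 = 2 × 31 + 0

GCD(93, 155) = 31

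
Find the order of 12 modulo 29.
Powers of 12 mod 29: 12^1≡12, 12^2≡28, 12^3≡17, 12^4≡1. Order = 4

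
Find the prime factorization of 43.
43

Divide by primes starting from smallest:
43 ÷ 43 = 1

43 = 43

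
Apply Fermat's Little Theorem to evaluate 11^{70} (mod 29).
28

By Fermat's Little Theorem, a^(p-1) ≡ 1 (mod p) for prime p and gcd(a, p) = 1
Here p = 29, so 11^28 ≡ 1 (mod 29)
We can reduce the exponent: 70 mod 28 = 14
So 11^70 ≡ 11^14 (mod 29)
Computing: 11^14 mod 29 = 28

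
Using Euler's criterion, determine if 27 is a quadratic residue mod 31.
By Euler's criterion: 27^{15} ≡ 30 (mod 31). Since this equals -1 (≡ 30), 27 is not a QR.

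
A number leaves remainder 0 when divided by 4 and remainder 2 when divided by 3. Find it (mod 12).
M = 4 × 3 = 12. M₁ = 3, y₁ ≡ 3 (mod 4). M₂ = 4, y₂ ≡ 1 (mod 3). m = 0×3×3 + 2×4×1 ≡ 8 (mod 12)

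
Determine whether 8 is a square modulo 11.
By Euler's criterion: 8^{5} ≡ 10 (mod 11). Since this equals -1 (≡ 10), 8 is not a QR.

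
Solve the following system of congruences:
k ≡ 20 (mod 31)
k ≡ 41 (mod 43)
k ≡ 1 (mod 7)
1632

Using the Chinese Remainder Theorem:
M = product of moduli = 9331
For equation 1: M_1 = 301, 301 ≡ 22 (mod 31), inverse of 301 mod 31 is 24 (check: 22 × 24 = 528 ≡ 1 (mod 31))
For equation 2: M_2 = 217, 217 ≡ 2 (mod 43), inverse of 217 mod 43 is 22 (check: 2 × 22 = 44 ≡ 1 (mod 43))
For equation 3: M_3 = 1333, 1333 ≡ 3 (mod 7), inverse of 1333 mod 7 is 5 (check: 3 × 5 = 15 ≡ 1 (mod 7))
Combine: k ≡ Σ r_i×M_i×(M_i⁻¹ mod m_i) = 20×301×24 + 41×217×22 + 1×1333×5 = 144480 + 195734 + 6665 = 346879
346879 mod 9331 = 1632
k ≡ 1632 (mod 9331)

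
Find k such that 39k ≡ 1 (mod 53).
39^(-1) ≡ 34 (mod 53). Verification: 39 × 34 = 1326 ≡ 1 (mod 53)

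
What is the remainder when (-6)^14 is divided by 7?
Using Fermat: (-6)^{6} ≡ 1 (mod 7). 14 ≡ 2 (mod 6). So (-6)^{14} ≡ (-6)^{2} ≡ 1 (mod 7)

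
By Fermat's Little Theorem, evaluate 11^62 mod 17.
By Fermat: 11^{16} ≡ 1 (mod 17). 62 = 3×16 + 14. So 11^{62} ≡ 11^{14} ≡ 9 (mod 17)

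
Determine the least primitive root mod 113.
p - 1 = 112 has prime divisors 2, 7. h is a primitive root mod 113 iff h^(112/q) ≢ 1 (mod 113) for each such q.
h = 2: 2^56 ≡ 1, 2^16 ≡ 109 (mod 113); 2^56 ≡ 1, so not a primitive root.
h = 3: 3^56 ≡ 112, 3^16 ≡ 49 (mod 113); none is 1, so 3 has order 112 and is a primitive root.
The smallest primitive root mod 113 is g = 3.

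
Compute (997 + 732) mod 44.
13

(997 + 732) = 1729
1729 mod 44 = 13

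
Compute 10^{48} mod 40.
0

Using successive squaring:
Binary expansion of 48: 110000
Powers of 10 mod 40 (each is the square of the previous):
  10^1 ≡ 10 (mod 40)
  10^2 ≡ 10² = 100 ≡ 20 (mod 40)
  10^4 ≡ 20² = 400 ≡ 0 (mod 40)
  10^8 ≡ 0² = 0 ≡ 0 (mod 40)
  10^16 ≡ 0² = 0 ≡ 0 (mod 40)
  10^32 ≡ 0² = 0 ≡ 0 (mod 40)
48 = 32 + 16, so 10^48 = 10^32 × 10^16 ≡ 0 × 0 (mod 40)
Multiplying step by step:
  0 × 0 = 0 ≡ 0 (mod 40)
Result: 10^48 ≡ 0 (mod 40)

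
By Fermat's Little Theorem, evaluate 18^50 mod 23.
By Fermat: 18^{22} ≡ 1 (mod 23). 50 = 2×22 + 6. So 18^{50} ≡ 18^{6} ≡ 8 (mod 23)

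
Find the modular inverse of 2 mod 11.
2^(-1) ≡ 6 (mod 11). Verification: 2 × 6 = 12 ≡ 1 (mod 11)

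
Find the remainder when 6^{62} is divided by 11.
By Fermat: 6^{10} ≡ 1 (mod 11). 62 = 6×10 + 2. So 6^{62} ≡ 6^{2} ≡ 3 (mod 11)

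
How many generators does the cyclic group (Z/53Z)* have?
24

The number of primitive roots modulo p is φ(p-1) = φ(52)
φ(52) = 24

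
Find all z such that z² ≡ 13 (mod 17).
The square roots of 13 mod 17 are 8 and 9. Verify: 8² = 64 ≡ 13 (mod 17)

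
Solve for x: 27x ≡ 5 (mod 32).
31

Since gcd(27, 32) = 1 divides 5, a solution exists.
Multiply both sides by the inverse of 27 mod 32:
  27^(-1) mod 32 = 19
  x ≡ 19 × 5 ≡ 95 ≡ 31 (mod 32)
Verification: 27 × 31 = 837 = 26 × 32 + 5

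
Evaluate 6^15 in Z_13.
Using Fermat: 6^{12} ≡ 1 (mod 13). 15 ≡ 3 (mod 12). So 6^{15} ≡ 6^{3} ≡ 8 (mod 13)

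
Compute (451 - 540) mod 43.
40

(451 - 540) = -89
-89 mod 43 = 40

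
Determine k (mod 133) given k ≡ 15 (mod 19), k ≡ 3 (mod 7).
129

Using the Chinese Remainder Theorem:
M = product of moduli = 133
For equation 1: M_1 = 7, 7 ≡ 7 (mod 19), inverse of 7 mod 19 is 11 (check: 7 × 11 = 77 ≡ 1 (mod 19))
For equation 2: M_2 = 19, 19 ≡ 5 (mod 7), inverse of 19 mod 7 is 3 (check: 5 × 3 = 15 ≡ 1 (mod 7))
Combine: k ≡ Σ r_i×M_i×(M_i⁻¹ mod m_i) = 15×7×11 + 3×19×3 = 1155 + 171 = 1326
1326 mod 133 = 129
k ≡ 129 (mod 133)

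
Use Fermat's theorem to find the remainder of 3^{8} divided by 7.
2

By Fermat's Little Theorem, a^(p-1) ≡ 1 (mod p) for prime p and gcd(a, p) = 1
Here p = 7, so 3^6 ≡ 1 (mod 7)
We can reduce the exponent: 8 mod 6 = 2
So 3^8 ≡ 3^2 (mod 7)
Computing: 3^2 mod 7 = 2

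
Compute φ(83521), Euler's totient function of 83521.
78608

Prime factorization: 83521 = 17^4
Using the formula φ(n) = n × Π(1 - 1/p) for each prime factor p:
φ(83521) = 83521 × (1 - 1/17)
φ(83521) = 78608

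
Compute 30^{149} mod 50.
0

Using successive squaring:
Binary expansion of 149: 10010101
Powers of 30 mod 50 (each is the square of the previous):
  30^1 ≡ 30 (mod 50)
  30^2 ≡ 30² = 900 ≡ 0 (mod 50)
  30^4 ≡ 0² = 0 ≡ 0 (mod 50)
  30^8 ≡ 0² = 0 ≡ 0 (mod 50)
  30^16 ≡ 0² = 0 ≡ 0 (mod 50)
  30^32 ≡ 0² = 0 ≡ 0 (mod 50)
  30^64 ≡ 0² = 0 ≡ 0 (mod 50)
  30^128 ≡ 0² = 0 ≡ 0 (mod 50)
149 = 128 + 16 + 4 + 1, so 30^149 = 30^128 × 30^16 × 30^4 × 30^1 ≡ 0 × 0 × 0 × 30 (mod 50)
Multiplying step by step:
  0 × 0 = 0 ≡ 0 (mod 50)
  0 × 0 = 0 ≡ 0 (mod 50)
  0 × 30 = 0 ≡ 0 (mod 50)
Result: 30^149 ≡ 0 (mod 50)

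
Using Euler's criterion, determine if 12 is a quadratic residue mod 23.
By Euler's criterion: 12^{11} ≡ 1 (mod 23). Since this equals 1, 12 is a QR.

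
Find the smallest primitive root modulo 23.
5

A primitive root g modulo p has order p-1 = 22
Prime divisors of 22: [2, 11]
g is a primitive root iff g^(22/q) ≢ 1 (mod 23) for each prime divisor q
Testing small values:
  g = 2: 2^11 ≡ 1, 2^2 ≡ 4 (mod 23) → 2^11 ≡ 1, not primitive root
  g = 3: 3^11 ≡ 1, 3^2 ≡ 9 (mod 23) → 3^11 ≡ 1, not primitive root
  g = 4: 4^11 ≡ 1, 4^2 ≡ 16 (mod 23) → 4^11 ≡ 1, not primitive root
  g = 5: 5^11 ≡ 22, 5^2 ≡ 2 (mod 23) → none is 1, primitive root!
The smallest primitive root is 5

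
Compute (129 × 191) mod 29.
18

(129 × 191) = 24639
24639 mod 29 = 18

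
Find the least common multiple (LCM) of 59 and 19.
1121

First find GCD(59, 19) using the Euclidean algorithm:
59 = 3 × 19 + 2
19 = 9 × 2 + 1
2 = 2 × 1 + 0
GCD(59, 19) = 1

LCM formula: LCM(a, b) = (a × b) / GCD(a, b)
LCM(59, 19) = (59 × 19) / 1
LCM(59, 19) = 1121 / 1
LCM(59, 19) = 1121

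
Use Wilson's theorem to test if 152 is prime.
(151)! mod 152 = 0. Since 0 ≢ -1 (mod 152), 152 is not prime.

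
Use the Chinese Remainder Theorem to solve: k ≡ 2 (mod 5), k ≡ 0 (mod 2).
M = 5 × 2 = 10. M₁ = 2, y₁ ≡ 3 (mod 5). M₂ = 5, y₂ ≡ 1 (mod 2). k = 2×2×3 + 0×5×1 ≡ 2 (mod 10)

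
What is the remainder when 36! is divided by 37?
By Wilson's theorem, (36)! ≡ -1 ≡ 36 (mod 37)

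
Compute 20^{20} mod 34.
30

Using successive squaring:
Binary expansion of 20: 10100
Powers of 20 mod 34 (each is the square of the previous):
  20^1 ≡ 20 (mod 34)
  20^2 ≡ 20² = 400 ≡ 26 (mod 34)
  20^4 ≡ 26² = 676 ≡ 30 (mod 34)
  20^8 ≡ 30² = 900 ≡ 16 (mod 34)
  20^16 ≡ 16² = 256 ≡ 18 (mod 34)
20 = 16 + 4, so 20^20 = 20^16 × 20^4 ≡ 18 × 30 (mod 34)
Multiplying step by step:
  18 × 30 = 540 ≡ 30 (mod 34)
Result: 20^20 ≡ 30 (mod 34)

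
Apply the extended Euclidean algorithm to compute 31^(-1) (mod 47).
Extended GCD: 31(-3) + 47(2) = 1. So 31^(-1) ≡ 44 ≡ 44 (mod 47). Verify: 31 × 44 = 1364 ≡ 1 (mod 47)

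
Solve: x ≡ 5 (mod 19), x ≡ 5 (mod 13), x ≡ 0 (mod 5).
M = 19 × 13 × 5 = 1235. M₁ = 65, y₁ ≡ 12 (mod 19). M₂ = 95, y₂ ≡ 10 (mod 13). M₃ = 247, y₃ ≡ 3 (mod 5). x = 5×65×12 + 5×95×10 + 0×247×3 ≡ 5 (mod 1235)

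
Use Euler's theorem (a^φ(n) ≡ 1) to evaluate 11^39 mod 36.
By Euler: 11^{12} ≡ 1 (mod 36) since gcd(11, 36) = 1. 39 = 3×12 + 3. So 11^{39} ≡ 11^{3} ≡ 35 (mod 36)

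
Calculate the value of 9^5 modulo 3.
9 ≡ 0 (mod 3). 5 = 4 + 1 (binary 101). Repeated squaring mod 3: 0^1 ≡ 0; 0^2 ≡ 0² = 0 ≡ 0; 0^4 ≡ 0² = 0 ≡ 0. Multiply: 9^5 ≡ 0^4 × 0^1 ≡ 0 × 0 (mod 3): 0 × 0 = 0 ≡ 0. So 9^5 ≡ 0 (mod 3).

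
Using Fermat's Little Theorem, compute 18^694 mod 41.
By Fermat: 18^{40} ≡ 1 (mod 41). 694 ≡ 14 (mod 40). So 18^{694} ≡ 18^{14} ≡ 16 (mod 41)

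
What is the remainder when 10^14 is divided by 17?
Using repeated squaring. 14 = 8 + 4 + 2 (binary 1110). Repeated squaring mod 17: 10^1 ≡ 10; 10^2 ≡ 10² = 100 ≡ 15; 10^4 ≡ 15² = 225 ≡ 4; 10^8 ≡ 4² = 16 ≡ 16. Multiply: 10^14 = 10^8 × 10^4 × 10^2 ≡ 16 × 4 × 15 (mod 17): 16 × 4 = 64 ≡ 13; 13 × 15 = 195 ≡ 8. So 10^14 ≡ 8 (mod 17).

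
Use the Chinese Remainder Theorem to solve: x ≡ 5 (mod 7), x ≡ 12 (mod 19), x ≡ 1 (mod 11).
12

Using the Chinese Remainder Theorem:
M = product of moduli = 1463
For equation 1: M_1 = 209, 209 ≡ 6 (mod 7), inverse of 209 mod 7 is 6 (check: 6 × 6 = 36 ≡ 1 (mod 7))
For equation 2: M_2 = 77, 77 ≡ 1 (mod 19), inverse of 77 mod 19 is 1 (check: 1 × 1 = 1 ≡ 1 (mod 19))
For equation 3: M_3 = 133, 133 ≡ 1 (mod 11), inverse of 133 mod 11 is 1 (check: 1 × 1 = 1 ≡ 1 (mod 11))
Combine: x ≡ Σ r_i×M_i×(M_i⁻¹ mod m_i) = 5×209×6 + 12×77×1 + 1×133×1 = 6270 + 924 + 133 = 7327
7327 mod 1463 = 12
x ≡ 12 (mod 1463)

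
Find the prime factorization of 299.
13 × 23

Divide by primes starting from smallest:
299 ÷ 13 = 23
23 ÷ 23 = 1

299 = 13 × 23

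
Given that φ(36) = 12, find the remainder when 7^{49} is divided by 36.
By Euler: 7^{12} ≡ 1 (mod 36) since gcd(7, 36) = 1. 49 = 4×12 + 1. So 7^{49} ≡ 7^{1} ≡ 7 (mod 36)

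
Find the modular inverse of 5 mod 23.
5^(-1) ≡ 14 (mod 23). Verification: 5 × 14 = 70 ≡ 1 (mod 23)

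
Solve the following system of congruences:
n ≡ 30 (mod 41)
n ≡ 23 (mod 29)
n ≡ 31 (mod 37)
11797

Using the Chinese Remainder Theorem:
M = product of moduli = 43993
For equation 1: M_1 = 1073, 1073 ≡ 7 (mod 41), inverse of 1073 mod 41 is 6 (check: 7 × 6 = 42 ≡ 1 (mod 41))
For equation 2: M_2 = 1517, 1517 ≡ 9 (mod 29), inverse of 1517 mod 29 is 13 (check: 9 × 13 = 117 ≡ 1 (mod 29))
For equation 3: M_3 = 1189, 1189 ≡ 5 (mod 37), inverse of 1189 mod 37 is 15 (check: 5 × 15 = 75 ≡ 1 (mod 37))
Combine: n ≡ Σ r_i×M_i×(M_i⁻¹ mod m_i) = 30×1073×6 + 23×1517×13 + 31×1189×15 = 193140 + 453583 + 552885 = 1199608
1199608 mod 43993 = 11797
n ≡ 11797 (mod 43993)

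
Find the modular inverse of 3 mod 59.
3^(-1) ≡ 20 (mod 59). Verification: 3 × 20 = 60 ≡ 1 (mod 59)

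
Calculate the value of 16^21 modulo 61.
Using repeated squaring. 21 = 16 + 4 + 1 (binary 10101). Repeated squaring mod 61: 16^1 ≡ 16; 16^2 ≡ 16² = 256 ≡ 12; 16^4 ≡ 12² = 144 ≡ 22; 16^8 ≡ 22² = 484 ≡ 57; 16^16 ≡ 57² = 3249 ≡ 16. Multiply: 16^21 = 16^16 × 16^4 × 16^1 ≡ 16 × 22 × 16 (mod 61): 16 × 22 = 352 ≡ 47; 47 × 16 = 752 ≡ 20. So 16^21 ≡ 20 (mod 61).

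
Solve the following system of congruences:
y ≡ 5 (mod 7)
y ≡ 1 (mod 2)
5

Using the Chinese Remainder Theorem:
M = product of moduli = 14
For equation 1: M_1 = 2, 2 ≡ 2 (mod 7), inverse of 2 mod 7 is 4 (check: 2 × 4 = 8 ≡ 1 (mod 7))
For equation 2: M_2 = 7, 7 ≡ 1 (mod 2), inverse of 7 mod 2 is 1 (check: 1 × 1 = 1 ≡ 1 (mod 2))
Combine: y ≡ Σ r_i×M_i×(M_i⁻¹ mod m_i) = 5×2×4 + 1×7×1 = 40 + 7 = 47
47 mod 14 = 5
y ≡ 5 (mod 14)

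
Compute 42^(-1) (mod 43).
42^(-1) ≡ 42 (mod 43). Verification: 42 × 42 = 1764 ≡ 1 (mod 43)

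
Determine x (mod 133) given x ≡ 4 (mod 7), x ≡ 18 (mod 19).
18

Using the Chinese Remainder Theorem:
M = product of moduli = 133
For equation 1: M_1 = 19, 19 ≡ 5 (mod 7), inverse of 19 mod 7 is 3 (check: 5 × 3 = 15 ≡ 1 (mod 7))
For equation 2: M_2 = 7, 7 ≡ 7 (mod 19), inverse of 7 mod 19 is 11 (check: 7 × 11 = 77 ≡ 1 (mod 19))
Combine: x ≡ Σ r_i×M_i×(M_i⁻¹ mod m_i) = 4×19×3 + 18×7×11 = 228 + 1386 = 1614
1614 mod 133 = 18
x ≡ 18 (mod 133)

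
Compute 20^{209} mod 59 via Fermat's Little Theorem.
45

By Fermat's Little Theorem, a^(p-1) ≡ 1 (mod p) for prime p and gcd(a, p) = 1
Here p = 59, so 20^58 ≡ 1 (mod 59)
We can reduce the exponent: 209 mod 58 = 35
So 20^209 ≡ 20^35 (mod 59)
Computing: 20^35 mod 59 = 45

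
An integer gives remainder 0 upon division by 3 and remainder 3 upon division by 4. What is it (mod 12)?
M = 3 × 4 = 12. M₁ = 4, y₁ ≡ 1 (mod 3). M₂ = 3, y₂ ≡ 3 (mod 4). k = 0×4×1 + 3×3×3 ≡ 3 (mod 12). The smallest positive such number is 3.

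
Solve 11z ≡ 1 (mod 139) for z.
11^(-1) ≡ 38 (mod 139). Verification: 11 × 38 = 418 ≡ 1 (mod 139)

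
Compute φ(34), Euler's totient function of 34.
16

Prime factorization: 34 = 2 × 17
Using the formula φ(n) = n × Π(1 - 1/p) for each prime factor p:
φ(34) = 34 × (1 - 1/2) × (1 - 1/17)
φ(34) = 16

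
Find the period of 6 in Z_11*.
Powers of 6 mod 11: 6^1≡6, 6^2≡3, 6^3≡7, 6^4≡9, 6^5≡10, 6^6≡5, 6^7≡8, 6^8≡4, 6^9≡2, 6^10≡1. Order = 10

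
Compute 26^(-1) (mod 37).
26^(-1) ≡ 10 (mod 37). Verification: 26 × 10 = 260 ≡ 1 (mod 37)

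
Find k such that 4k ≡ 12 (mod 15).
3

Since gcd(4, 15) = 1 divides 12, a solution exists.
Multiply both sides by the inverse of 4 mod 15:
  4^(-1) mod 15 = 4
  x ≡ 4 × 12 ≡ 48 ≡ 3 (mod 15)
Verification: 4 × 3 = 12 = 0 × 15 + 12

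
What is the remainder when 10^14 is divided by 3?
Using Fermat: 10^{2} ≡ 1 (mod 3). 14 ≡ 0 (mod 2). So 10^{14} ≡ 10^{0} ≡ 1 (mod 3)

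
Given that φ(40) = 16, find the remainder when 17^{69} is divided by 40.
By Euler: 17^{16} ≡ 1 (mod 40) since gcd(17, 40) = 1. 69 = 4×16 + 5. So 17^{69} ≡ 17^{5} ≡ 17 (mod 40)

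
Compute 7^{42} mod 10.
9

Using successive squaring:
Binary expansion of 42: 101010
Powers of 7 mod 10 (each is the square of the previous):
  7^1 ≡ 7 (mod 10)
  7^2 ≡ 7² = 49 ≡ 9 (mod 10)
  7^4 ≡ 9² = 81 ≡ 1 (mod 10)
  7^8 ≡ 1² = 1 ≡ 1 (mod 10)
  7^16 ≡ 1² = 1 ≡ 1 (mod 10)
  7^32 ≡ 1² = 1 ≡ 1 (mod 10)
42 = 32 + 8 + 2, so 7^42 = 7^32 × 7^8 × 7^2 ≡ 1 × 1 × 9 (mod 10)
Multiplying step by step:
  1 × 1 = 1 ≡ 1 (mod 10)
  1 × 9 = 9 ≡ 9 (mod 10)
Result: 7^42 ≡ 9 (mod 10)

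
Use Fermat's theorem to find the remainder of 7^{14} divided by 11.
3

By Fermat's Little Theorem, a^(p-1) ≡ 1 (mod p) for prime p and gcd(a, p) = 1
Here p = 11, so 7^10 ≡ 1 (mod 11)
We can reduce the exponent: 14 mod 10 = 4
So 7^14 ≡ 7^4 (mod 11)
Computing: 7^4 mod 11 = 3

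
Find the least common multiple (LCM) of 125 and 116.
14500

First find GCD(125, 116) using the Euclidean algorithm:
125 = 1 × 116 + 9
116 = 12 × 9 + 8
9 = 1 × 8 + 1
8 = 8 × 1 + 0
GCD(125, 116) = 1

LCM formula: LCM(a, b) = (a × b) / GCD(a, b)
LCM(125, 116) = (125 × 116) / 1
LCM(125, 116) = 14500 / 1
LCM(125, 116) = 14500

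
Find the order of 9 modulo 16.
Powers of 9 mod 16: 9^1≡9, 9^2≡1. Order = 2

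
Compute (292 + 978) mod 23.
5

(292 + 978) = 1270
1270 mod 23 = 5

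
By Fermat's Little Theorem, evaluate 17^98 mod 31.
By Fermat: 17^{30} ≡ 1 (mod 31). 98 = 3×30 + 8. So 17^{98} ≡ 17^{8} ≡ 18 (mod 31)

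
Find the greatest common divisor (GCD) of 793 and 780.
13

Using the Euclidean algorithm:
793 = 1 × 780 + 13
780 = 60 × 13 + 0

GCD(793, 780) = 13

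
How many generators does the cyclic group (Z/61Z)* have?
16

The number of primitive roots modulo p is φ(p-1) = φ(60)
φ(60) = 16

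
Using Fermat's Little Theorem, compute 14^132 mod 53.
By Fermat: 14^{52} ≡ 1 (mod 53). 132 = 2×52 + 28. So 14^{132} ≡ 14^{28} ≡ 16 (mod 53)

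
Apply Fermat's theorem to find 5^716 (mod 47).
By Fermat: 5^{46} ≡ 1 (mod 47). 716 ≡ 26 (mod 46). So 5^{716} ≡ 5^{26} ≡ 16 (mod 47)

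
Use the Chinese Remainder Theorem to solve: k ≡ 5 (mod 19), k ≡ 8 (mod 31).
442

Using the Chinese Remainder Theorem:
M = product of moduli = 589
For equation 1: M_1 = 31, 31 ≡ 12 (mod 19), inverse of 31 mod 19 is 8 (check: 12 × 8 = 96 ≡ 1 (mod 19))
For equation 2: M_2 = 19, 19 ≡ 19 (mod 31), inverse of 19 mod 31 is 18 (check: 19 × 18 = 342 ≡ 1 (mod 31))
Combine: k ≡ Σ r_i×M_i×(M_i⁻¹ mod m_i) = 5×31×8 + 8×19×18 = 1240 + 2736 = 3976
3976 mod 589 = 442
k ≡ 442 (mod 589)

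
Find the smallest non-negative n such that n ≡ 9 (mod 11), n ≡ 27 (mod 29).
317

Using the Chinese Remainder Theorem:
M = product of moduli = 319
For equation 1: M_1 = 29, 29 ≡ 7 (mod 11), inverse of 29 mod 11 is 8 (check: 7 × 8 = 56 ≡ 1 (mod 11))
For equation 2: M_2 = 11, 11 ≡ 11 (mod 29), inverse of 11 mod 29 is 8 (check: 11 × 8 = 88 ≡ 1 (mod 29))
Combine: n ≡ Σ r_i×M_i×(M_i⁻¹ mod m_i) = 9×29×8 + 27×11×8 = 2088 + 2376 = 4464
4464 mod 319 = 317
n ≡ 317 (mod 319)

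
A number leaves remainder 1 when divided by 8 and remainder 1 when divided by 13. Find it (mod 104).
M = 8 × 13 = 104. M₁ = 13, y₁ ≡ 5 (mod 8). M₂ = 8, y₂ ≡ 5 (mod 13). y = 1×13×5 + 1×8×5 ≡ 1 (mod 104)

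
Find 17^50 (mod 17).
Using repeated squaring. 17 ≡ 0 (mod 17). 50 = 32 + 16 + 2 (binary 110010). Repeated squaring mod 17: 0^1 ≡ 0; 0^2 ≡ 0² = 0 ≡ 0; 0^4 ≡ 0² = 0 ≡ 0; 0^8 ≡ 0² = 0 ≡ 0; 0^16 ≡ 0² = 0 ≡ 0; 0^32 ≡ 0² = 0 ≡ 0. Multiply: 17^50 ≡ 0^32 × 0^16 × 0^2 ≡ 0 × 0 × 0 (mod 17): 0 × 0 = 0 ≡ 0; 0 × 0 = 0 ≡ 0. So 17^50 ≡ 0 (mod 17).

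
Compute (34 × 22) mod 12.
4

(34 × 22) = 748
748 mod 12 = 4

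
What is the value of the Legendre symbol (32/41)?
(32/41) = 32^{20} mod 41 = 1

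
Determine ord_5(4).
Powers of 4 mod 5: 4^1≡4, 4^2≡1. Order = 2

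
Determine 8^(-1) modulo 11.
8^(-1) ≡ 7 (mod 11). Verification: 8 × 7 = 56 ≡ 1 (mod 11)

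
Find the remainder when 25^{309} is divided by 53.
By Fermat: 25^{52} ≡ 1 (mod 53). 309 = 5×52 + 49. So 25^{309} ≡ 25^{49} ≡ 37 (mod 53)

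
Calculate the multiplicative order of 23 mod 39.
Powers of 23 mod 39: 23^1≡23, 23^2≡22, 23^3≡38, 23^4≡16, 23^5≡17, 23^6≡1. Order = 6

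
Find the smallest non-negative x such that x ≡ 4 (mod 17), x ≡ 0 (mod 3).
21

Using the Chinese Remainder Theorem:
M = product of moduli = 51
For equation 1: M_1 = 3, 3 ≡ 3 (mod 17), inverse of 3 mod 17 is 6 (check: 3 × 6 = 18 ≡ 1 (mod 17))
For equation 2: M_2 = 17, 17 ≡ 2 (mod 3), inverse of 17 mod 3 is 2 (check: 2 × 2 = 4 ≡ 1 (mod 3))
Combine: x ≡ Σ r_i×M_i×(M_i⁻¹ mod m_i) = 4×3×6 + 0×17×2 = 72 + 0 = 72
72 mod 51 = 21
x ≡ 21 (mod 51)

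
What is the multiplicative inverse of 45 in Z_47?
45^(-1) ≡ 23 (mod 47). Verification: 45 × 23 = 1035 ≡ 1 (mod 47)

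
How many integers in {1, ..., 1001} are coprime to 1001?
720

Prime factorization: 1001 = 7 × 11 × 13
Using the formula φ(n) = n × Π(1 - 1/p) for each prime factor p:
φ(1001) = 1001 × (1 - 1/7) × (1 - 1/11) × (1 - 1/13)
φ(1001) = 720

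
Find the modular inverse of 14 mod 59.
14^(-1) ≡ 38 (mod 59). Verification: 14 × 38 = 532 ≡ 1 (mod 59)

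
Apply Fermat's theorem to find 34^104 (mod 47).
By Fermat: 34^{46} ≡ 1 (mod 47). 104 = 2×46 + 12. So 34^{104} ≡ 34^{12} ≡ 9 (mod 47)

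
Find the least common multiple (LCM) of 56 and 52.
728

First find GCD(56, 52) using the Euclidean algorithm:
56 = 1 × 52 + 4
52 = 13 × 4 + 0
GCD(56, 52) = 4

LCM formula: LCM(a, b) = (a × b) / GCD(a, b)
LCM(56, 52) = (56 × 52) / 4
LCM(56, 52) = 2912 / 4
LCM(56, 52) = 728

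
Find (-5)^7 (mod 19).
(-5) ≡ 14 (mod 19). 7 = 4 + 2 + 1 (binary 111). Repeated squaring mod 19: 14^1 ≡ 14; 14^2 ≡ 14² = 196 ≡ 6; 14^4 ≡ 6² = 36 ≡ 17. Multiply: (-5)^7 ≡ 14^4 × 14^2 × 14^1 ≡ 17 × 6 × 14 (mod 19): 17 × 6 = 102 ≡ 7; 7 × 14 = 98 ≡ 3. So (-5)^7 ≡ 3 (mod 19).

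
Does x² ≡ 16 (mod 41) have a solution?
By Euler's criterion: 16^{20} ≡ 1 (mod 41). Since this equals 1, 16 is a QR.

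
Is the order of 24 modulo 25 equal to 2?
Yes, ord_25(24) = 2.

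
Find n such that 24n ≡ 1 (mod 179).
24^(-1) ≡ 97 (mod 179). Verification: 24 × 97 = 2328 ≡ 1 (mod 179)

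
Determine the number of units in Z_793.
720

Prime factorization: 793 = 13 × 61
Using the formula φ(n) = n × Π(1 - 1/p) for each prime factor p:
φ(793) = 793 × (1 - 1/13) × (1 - 1/61)
φ(793) = 720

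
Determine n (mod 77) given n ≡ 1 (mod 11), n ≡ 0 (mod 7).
56

Using the Chinese Remainder Theorem:
M = product of moduli = 77
For equation 1: M_1 = 7, 7 ≡ 7 (mod 11), inverse of 7 mod 11 is 8 (check: 7 × 8 = 56 ≡ 1 (mod 11))
For equation 2: M_2 = 11, 11 ≡ 4 (mod 7), inverse of 11 mod 7 is 2 (check: 4 × 2 = 8 ≡ 1 (mod 7))
Combine: n ≡ Σ r_i×M_i×(M_i⁻¹ mod m_i) = 1×7×8 + 0×11×2 = 56 + 0 = 56
56 mod 77 = 56
n ≡ 56 (mod 77)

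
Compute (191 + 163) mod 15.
9

(191 + 163) = 354
354 mod 15 = 9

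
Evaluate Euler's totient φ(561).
320

Prime factorization: 561 = 3 × 11 × 17
Using the formula φ(n) = n × Π(1 - 1/p) for each prime factor p:
φ(561) = 561 × (1 - 1/3) × (1 - 1/11) × (1 - 1/17)
φ(561) = 320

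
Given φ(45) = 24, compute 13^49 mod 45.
By Euler: 13^{24} ≡ 1 (mod 45) since gcd(13, 45) = 1. 49 = 2×24 + 1. So 13^{49} ≡ 13^{1} ≡ 13 (mod 45)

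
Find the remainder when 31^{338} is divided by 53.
By Fermat: 31^{52} ≡ 1 (mod 53). 338 = 6×52 + 26. So 31^{338} ≡ 31^{26} ≡ 52 (mod 53)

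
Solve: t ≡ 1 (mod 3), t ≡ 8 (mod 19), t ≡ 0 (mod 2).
M = 3 × 19 × 2 = 114. M₁ = 38, y₁ ≡ 2 (mod 3). M₂ = 6, y₂ ≡ 16 (mod 19). M₃ = 57, y₃ ≡ 1 (mod 2). t = 1×38×2 + 8×6×16 + 0×57×1 ≡ 46 (mod 114)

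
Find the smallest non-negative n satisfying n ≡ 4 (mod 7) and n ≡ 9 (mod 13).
M = 7 × 13 = 91. M₁ = 13, y₁ ≡ 6 (mod 7). M₂ = 7, y₂ ≡ 2 (mod 13). n = 4×13×6 + 9×7×2 ≡ 74 (mod 91)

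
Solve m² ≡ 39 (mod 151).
The square roots of 39 mod 151 are 103 and 48. Verify: 103² = 10609 ≡ 39 (mod 151)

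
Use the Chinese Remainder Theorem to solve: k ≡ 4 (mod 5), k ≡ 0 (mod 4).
M = 5 × 4 = 20. M₁ = 4, y₁ ≡ 4 (mod 5). M₂ = 5, y₂ ≡ 1 (mod 4). k = 4×4×4 + 0×5×1 ≡ 4 (mod 20)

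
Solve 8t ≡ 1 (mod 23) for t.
8^(-1) ≡ 3 (mod 23). Verification: 8 × 3 = 24 ≡ 1 (mod 23)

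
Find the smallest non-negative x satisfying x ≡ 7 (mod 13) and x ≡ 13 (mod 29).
M = 13 × 29 = 377. M₁ = 29, y₁ ≡ 9 (mod 13). M₂ = 13, y₂ ≡ 9 (mod 29). x = 7×29×9 + 13×13×9 ≡ 332 (mod 377)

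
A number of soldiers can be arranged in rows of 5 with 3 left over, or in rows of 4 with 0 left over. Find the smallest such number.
M = 5 × 4 = 20. M₁ = 4, y₁ ≡ 4 (mod 5). M₂ = 5, y₂ ≡ 1 (mod 4). x = 3×4×4 + 0×5×1 ≡ 8 (mod 20). The smallest positive such number is 8.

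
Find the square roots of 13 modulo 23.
The square roots of 13 mod 23 are 6 and 17. Verify: 6² = 36 ≡ 13 (mod 23)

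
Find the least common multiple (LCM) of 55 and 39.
2145

First find GCD(55, 39) using the Euclidean algorithm:
55 = 1 × 39 + 16
39 = 2 × 16 + 7
16 = 2 × 7 + 2
7 = 3 × 2 + 1
2 = 2 × 1 + 0
GCD(55, 39) = 1

LCM formula: LCM(a, b) = (a × b) / GCD(a, b)
LCM(55, 39) = (55 × 39) / 1
LCM(55, 39) = 2145 / 1
LCM(55, 39) = 2145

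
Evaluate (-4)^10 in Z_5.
(-4) ≡ 1 (mod 5). 10 = 8 + 2 (binary 1010). Repeated squaring mod 5: 1^1 ≡ 1; 1^2 ≡ 1² = 1 ≡ 1; 1^4 ≡ 1² = 1 ≡ 1; 1^8 ≡ 1² = 1 ≡ 1. Multiply: (-4)^10 ≡ 1^8 × 1^2 ≡ 1 × 1 (mod 5): 1 × 1 = 1 ≡ 1. So (-4)^10 ≡ 1 (mod 5).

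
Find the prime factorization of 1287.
3^2 × 11 × 13

Divide by primes starting from smallest:
1287 ÷ 3 = 429
429 ÷ 3 = 143
143 ÷ 11 = 13
13 ÷ 13 = 1

1287 = 3^2 × 11 × 13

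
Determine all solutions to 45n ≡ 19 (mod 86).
31

Since gcd(45, 86) = 1 divides 19, a solution exists.
Multiply both sides by the inverse of 45 mod 86:
  45^(-1) mod 86 = 65
  x ≡ 65 × 19 ≡ 1235 ≡ 31 (mod 86)
Verification: 45 × 31 = 1395 = 16 × 86 + 19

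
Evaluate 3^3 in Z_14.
3 = 2 + 1 (binary 11). Repeated squaring mod 14: 3^1 ≡ 3; 3^2 ≡ 3² = 9 ≡ 9. Multiply: 3^3 = 3^2 × 3^1 ≡ 9 × 3 (mod 14): 9 × 3 = 27 ≡ 13. So 3^3 ≡ 13 (mod 14).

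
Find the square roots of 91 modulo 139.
The square roots of 91 mod 139 are 77 and 62. Verify: 77² = 5929 ≡ 91 (mod 139)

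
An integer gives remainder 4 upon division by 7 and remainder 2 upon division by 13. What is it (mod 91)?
M = 7 × 13 = 91. M₁ = 13, y₁ ≡ 6 (mod 7). M₂ = 7, y₂ ≡ 2 (mod 13). z = 4×13×6 + 2×7×2 ≡ 67 (mod 91). The smallest positive such number is 67.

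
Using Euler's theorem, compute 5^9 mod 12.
By Euler: 5^{4} ≡ 1 (mod 12) since gcd(5, 12) = 1. 9 = 2×4 + 1. So 5^{9} ≡ 5^{1} ≡ 5 (mod 12)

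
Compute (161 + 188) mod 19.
7

(161 + 188) = 349
349 mod 19 = 7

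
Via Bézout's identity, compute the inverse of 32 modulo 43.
Extended GCD: 32(-4) + 43(3) = 1. So 32^(-1) ≡ 39 ≡ 39 (mod 43). Verify: 32 × 39 = 1248 ≡ 1 (mod 43)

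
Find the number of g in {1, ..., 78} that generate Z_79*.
Number of primitive roots mod 79 = φ(78) = 24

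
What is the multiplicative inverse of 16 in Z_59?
48

Using Extended Euclidean Algorithm:
gcd(16, 59) = 1
Bezout coefficients: 16 × -11 + 59 × 3 = 1
So 16 × -11 ≡ 1 (mod 59)
The inverse is -11 mod 59 = 48
Verification: 16 × 48 = 768 = 13 × 59 + 1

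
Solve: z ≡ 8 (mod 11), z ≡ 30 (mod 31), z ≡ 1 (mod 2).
M = 11 × 31 × 2 = 682. M₁ = 62, y₁ ≡ 8 (mod 11). M₂ = 22, y₂ ≡ 24 (mod 31). M₃ = 341, y₃ ≡ 1 (mod 2). z = 8×62×8 + 30×22×24 + 1×341×1 ≡ 371 (mod 682)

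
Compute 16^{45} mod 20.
16

Using successive squaring:
Binary expansion of 45: 101101
Powers of 16 mod 20 (each is the square of the previous):
  16^1 ≡ 16 (mod 20)
  16^2 ≡ 16² = 256 ≡ 16 (mod 20)
  16^4 ≡ 16² = 256 ≡ 16 (mod 20)
  16^8 ≡ 16² = 256 ≡ 16 (mod 20)
  16^16 ≡ 16² = 256 ≡ 16 (mod 20)
  16^32 ≡ 16² = 256 ≡ 16 (mod 20)
45 = 32 + 8 + 4 + 1, so 16^45 = 16^32 × 16^8 × 16^4 × 16^1 ≡ 16 × 16 × 16 × 16 (mod 20)
Multiplying step by step:
  16 × 16 = 256 ≡ 16 (mod 20)
  16 × 16 = 256 ≡ 16 (mod 20)
  16 × 16 = 256 ≡ 16 (mod 20)
Result: 16^45 ≡ 16 (mod 20)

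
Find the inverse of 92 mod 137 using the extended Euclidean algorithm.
Extended GCD: 92(-67) + 137(45) = 1. So 92^(-1) ≡ 70 ≡ 70 (mod 137). Verify: 92 × 70 = 6440 ≡ 1 (mod 137)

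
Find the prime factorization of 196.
2^2 × 7^2

Divide by primes starting from smallest:
196 ÷ 2 = 98
98 ÷ 2 = 49
49 ÷ 7 = 7
7 ÷ 7 = 1

196 = 2^2 × 7^2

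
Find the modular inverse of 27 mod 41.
27^(-1) ≡ 38 (mod 41). Verification: 27 × 38 = 1026 ≡ 1 (mod 41)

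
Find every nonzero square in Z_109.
QRs mod 109: {1, 3, 4, 5, 7, 9, 12, 15, 16, 20, 21, 22, 25, 26, 27, 28, 29, 31, 34, 35, 36, 38, 43, 45, 46, 48, 49, 60, 61, 63, 64, 66, 71, 73, 74, 75, 78, 80, 81, 82, 83, 84, 87, 88, 89, 93, 94, 97, 100, 102, 104, 105, 106, 108}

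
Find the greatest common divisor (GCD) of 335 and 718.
1

Using the Euclidean algorithm:
335 = 0 × 718 + 335
718 = 2 × 335 + 48
335 = 6 × 48 + 47
48 = 1 × 47 + 1
47 = 47 × 1 + 0

GCD(335, 718) = 1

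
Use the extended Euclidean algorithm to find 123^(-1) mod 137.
Extended GCD: 123(-49) + 137(44) = 1. So 123^(-1) ≡ 88 ≡ 88 (mod 137). Verify: 123 × 88 = 10824 ≡ 1 (mod 137)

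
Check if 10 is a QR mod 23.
By Euler's criterion: 10^{11} ≡ 22 (mod 23). Since this equals -1 (≡ 22), 10 is not a QR.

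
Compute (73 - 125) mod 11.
3

(73 - 125) = -52
-52 mod 11 = 3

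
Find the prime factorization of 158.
2 × 79

Divide by primes starting from smallest:
158 ÷ 2 = 79
79 ÷ 79 = 1

158 = 2 × 79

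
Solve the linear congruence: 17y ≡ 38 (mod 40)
14

Since gcd(17, 40) = 1 divides 38, a solution exists.
Multiply both sides by the inverse of 17 mod 40:
  17^(-1) mod 40 = 33
  x ≡ 33 × 38 ≡ 1254 ≡ 14 (mod 40)
Verification: 17 × 14 = 238 = 5 × 40 + 38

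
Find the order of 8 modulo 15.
Powers of 8 mod 15: 8^1≡8, 8^2≡4, 8^3≡2, 8^4≡1. Order = 4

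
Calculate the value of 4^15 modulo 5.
Using Fermat: 4^{4} ≡ 1 (mod 5). 15 ≡ 3 (mod 4). So 4^{15} ≡ 4^{3} ≡ 4 (mod 5)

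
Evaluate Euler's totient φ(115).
88

Prime factorization: 115 = 5 × 23
Using the formula φ(n) = n × Π(1 - 1/p) for each prime factor p:
φ(115) = 115 × (1 - 1/5) × (1 - 1/23)
φ(115) = 88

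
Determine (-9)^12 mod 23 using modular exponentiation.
Using repeated squaring. (-9) ≡ 14 (mod 23). 12 = 8 + 4 (binary 1100). Repeated squaring mod 23: 14^1 ≡ 14; 14^2 ≡ 14² = 196 ≡ 12; 14^4 ≡ 12² = 144 ≡ 6; 14^8 ≡ 6² = 36 ≡ 13. Multiply: (-9)^12 ≡ 14^8 × 14^4 ≡ 13 × 6 (mod 23): 13 × 6 = 78 ≡ 9. So (-9)^12 ≡ 9 (mod 23).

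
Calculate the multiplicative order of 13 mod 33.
Powers of 13 mod 33: 13^1≡13, 13^2≡4, 13^3≡19, 13^4≡16, 13^5≡10, 13^6≡31, 13^7≡7, 13^8≡25, 13^9≡28, 13^10≡1. Order = 10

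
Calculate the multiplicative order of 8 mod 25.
Powers of 8 mod 25: 8^1≡8, 8^2≡14, 8^3≡12, 8^4≡21, 8^5≡18, 8^6≡19, 8^7≡2, 8^8≡16, 8^9≡3, 8^10≡24, 8^11≡17, 8^12≡11, 8^13≡13, 8^14≡4, 8^15≡7, 8^16≡6, 8^17≡23, 8^18≡9, 8^19≡22, 8^20≡1. Order = 20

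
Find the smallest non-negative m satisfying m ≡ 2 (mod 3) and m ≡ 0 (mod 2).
M = 3 × 2 = 6. M₁ = 2, y₁ ≡ 2 (mod 3). M₂ = 3, y₂ ≡ 1 (mod 2). m = 2×2×2 + 0×3×1 ≡ 2 (mod 6)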